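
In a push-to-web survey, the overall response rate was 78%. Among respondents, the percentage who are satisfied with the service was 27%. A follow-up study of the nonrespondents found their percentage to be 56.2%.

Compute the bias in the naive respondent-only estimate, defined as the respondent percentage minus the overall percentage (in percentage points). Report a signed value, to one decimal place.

-6.4 percentage points

Nonresponse fraction = 1 − 0.78 = 0.22.
Bias = (nonresponse fraction) × (respondent percentage − nonrespondent percentage)
     = 0.22 × (27 − 56.2) = 0.22 × -29.2 = -6.424.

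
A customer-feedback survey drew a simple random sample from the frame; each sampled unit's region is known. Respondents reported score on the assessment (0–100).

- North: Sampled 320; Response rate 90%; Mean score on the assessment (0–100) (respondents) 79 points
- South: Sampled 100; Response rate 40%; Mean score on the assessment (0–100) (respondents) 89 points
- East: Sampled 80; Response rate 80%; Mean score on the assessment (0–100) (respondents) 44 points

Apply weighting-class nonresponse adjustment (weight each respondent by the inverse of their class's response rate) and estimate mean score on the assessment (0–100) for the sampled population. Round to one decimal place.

With weight = n_sampled/n_responded per class, the weighted class total is n_sampled:
  North: 320 × 79 = 25,280
  South: 100 × 89 = 8900
  East: 80 × 44 = 3520
Adjusted estimate = 37,700 / 500 = 75.4 → 75.4.

75.4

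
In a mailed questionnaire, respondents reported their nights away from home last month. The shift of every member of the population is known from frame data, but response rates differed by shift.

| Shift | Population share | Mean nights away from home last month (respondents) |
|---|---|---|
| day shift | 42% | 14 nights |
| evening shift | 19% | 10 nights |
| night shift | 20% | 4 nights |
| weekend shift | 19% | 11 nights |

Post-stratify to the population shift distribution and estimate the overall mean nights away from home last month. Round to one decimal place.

Each cell contributes population-share × respondent value:
  day shift: 0.42 × 14 = 5.88
  evening shift: 0.19 × 10 = 1.9
  night shift: 0.2 × 4 = 0.8
  weekend shift: 0.19 × 11 = 2.09
Post-stratified estimate = 10.67 → 10.7.

10.7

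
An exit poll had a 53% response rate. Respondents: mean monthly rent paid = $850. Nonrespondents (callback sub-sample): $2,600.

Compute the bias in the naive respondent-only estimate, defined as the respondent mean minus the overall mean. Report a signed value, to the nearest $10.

-$820

Nonresponse fraction = 1 − 0.53 = 0.47.
Bias = (nonresponse fraction) × (respondent mean − nonrespondent mean)
     = 0.47 × (850 − 2600) = 0.47 × -1750 = -822.5.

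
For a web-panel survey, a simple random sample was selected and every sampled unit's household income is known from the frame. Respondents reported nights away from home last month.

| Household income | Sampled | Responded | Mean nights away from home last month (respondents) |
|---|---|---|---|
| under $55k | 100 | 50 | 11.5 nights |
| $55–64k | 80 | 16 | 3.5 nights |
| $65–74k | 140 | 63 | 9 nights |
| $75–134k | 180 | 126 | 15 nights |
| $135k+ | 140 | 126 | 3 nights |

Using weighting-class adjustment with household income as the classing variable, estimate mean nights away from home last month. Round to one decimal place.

Response rates by class: under $55k 50/100 = 50%, $55–64k 16/80 = 20%, $65–74k 63/140 = 45%, $75–134k 126/180 = 70%, $135k+ 126/140 = 90%.
Each respondent's weight = sampled/responded in their class; summing within a class gives n_sampled, so:
  under $55k: 100 × 11.5 = 1150
  $55–64k: 80 × 3.5 = 280
  $65–74k: 140 × 9 = 1260
  $75–134k: 180 × 15 = 2700
  $135k+: 140 × 3 = 420
Adjusted estimate = 5810 / 640 = 9.07812 → 9.1.

9.1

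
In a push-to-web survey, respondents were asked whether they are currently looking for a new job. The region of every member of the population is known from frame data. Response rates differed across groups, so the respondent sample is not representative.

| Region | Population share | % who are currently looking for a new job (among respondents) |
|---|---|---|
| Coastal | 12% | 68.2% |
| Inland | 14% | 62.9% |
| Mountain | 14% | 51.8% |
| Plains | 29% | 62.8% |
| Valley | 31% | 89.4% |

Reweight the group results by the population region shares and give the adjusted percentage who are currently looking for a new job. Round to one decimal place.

Each cell contributes population-share × respondent value:
  Coastal: 0.12 × 68.2 = 8.184
  Inland: 0.14 × 62.9 = 8.806
  Mountain: 0.14 × 51.8 = 7.252
  Plains: 0.29 × 62.8 = 18.212
  Valley: 0.31 × 89.4 = 27.714
Post-stratified estimate = 70.168 → 70.2%.

70.2%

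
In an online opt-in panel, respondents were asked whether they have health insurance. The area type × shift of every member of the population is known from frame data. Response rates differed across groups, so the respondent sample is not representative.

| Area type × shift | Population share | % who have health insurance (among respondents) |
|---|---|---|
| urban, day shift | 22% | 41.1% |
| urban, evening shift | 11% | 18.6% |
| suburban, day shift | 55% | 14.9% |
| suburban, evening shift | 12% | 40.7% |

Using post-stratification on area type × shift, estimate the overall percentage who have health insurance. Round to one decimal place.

Each cell contributes population-share × respondent value:
  urban, day shift: 0.22 × 41.1 = 9.042
  urban, evening shift: 0.11 × 18.6 = 2.046
  suburban, day shift: 0.55 × 14.9 = 8.195
  suburban, evening shift: 0.12 × 40.7 = 4.884
Post-stratified estimate = 24.167 → 24.2%.

24.2%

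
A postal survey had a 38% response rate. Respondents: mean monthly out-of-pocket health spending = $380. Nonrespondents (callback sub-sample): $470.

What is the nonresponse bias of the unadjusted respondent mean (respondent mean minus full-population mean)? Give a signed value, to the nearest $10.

-$60

Nonresponse fraction = 1 − 0.38 = 0.62.
Bias = (nonresponse fraction) × (respondent mean − nonrespondent mean)
     = 0.62 × (380 − 470) = 0.62 × -90 = -55.8.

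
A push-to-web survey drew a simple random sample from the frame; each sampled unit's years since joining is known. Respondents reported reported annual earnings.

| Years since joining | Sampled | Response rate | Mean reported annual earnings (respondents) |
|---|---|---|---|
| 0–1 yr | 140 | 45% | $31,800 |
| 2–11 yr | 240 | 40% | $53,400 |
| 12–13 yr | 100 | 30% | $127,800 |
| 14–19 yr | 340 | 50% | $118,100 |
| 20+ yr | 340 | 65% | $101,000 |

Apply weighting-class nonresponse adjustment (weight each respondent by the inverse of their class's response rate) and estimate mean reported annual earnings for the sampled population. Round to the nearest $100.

$90,100

Inverse-response-rate weighting restores each class to its sampled count, so class totals weight by n_sampled:
  0–1 yr: 140 × 31,800 = 4,452,000
  2–11 yr: 240 × 53,400 = 12,816,000
  12–13 yr: 100 × 127,800 = 12,780,000
  14–19 yr: 340 × 118,100 = 40,154,000
  20+ yr: 340 × 101,000 = 34,340,000
Adjusted estimate = 104,542,000 / 1,160 = 90122.4 → $90,100.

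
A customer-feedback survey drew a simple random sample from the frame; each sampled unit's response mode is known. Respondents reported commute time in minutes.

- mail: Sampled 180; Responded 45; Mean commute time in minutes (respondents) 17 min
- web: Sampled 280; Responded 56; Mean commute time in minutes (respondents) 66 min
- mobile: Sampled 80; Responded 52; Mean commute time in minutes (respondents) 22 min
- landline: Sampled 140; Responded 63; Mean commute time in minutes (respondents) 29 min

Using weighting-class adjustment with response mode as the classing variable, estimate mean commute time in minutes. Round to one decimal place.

Response rates by class: mail 45/180 = 25%, web 56/280 = 20%, mobile 52/80 = 65%, landline 63/140 = 45%.
With weight = n_sampled/n_responded per class, the weighted class total is n_sampled:
  mail: 180 × 17 = 3060
  web: 280 × 66 = 18,480
  mobile: 80 × 22 = 1760
  landline: 140 × 29 = 4060
Adjusted estimate = 27,360 / 680 = 40.2353 → 40.2.

40.2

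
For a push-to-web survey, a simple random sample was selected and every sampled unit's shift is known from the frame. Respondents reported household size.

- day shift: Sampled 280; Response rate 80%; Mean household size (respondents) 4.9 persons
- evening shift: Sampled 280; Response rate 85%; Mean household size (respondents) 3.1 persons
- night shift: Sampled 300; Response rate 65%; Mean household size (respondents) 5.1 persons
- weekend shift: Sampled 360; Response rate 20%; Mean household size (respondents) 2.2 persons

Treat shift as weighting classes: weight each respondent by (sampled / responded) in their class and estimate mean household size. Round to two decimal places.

3.74

With weight = n_sampled/n_responded per class, the weighted class total is n_sampled:
  day shift: 280 × 4.9 = 1372
  evening shift: 280 × 3.1 = 868
  night shift: 300 × 5.1 = 1530
  weekend shift: 360 × 2.2 = 792
Adjusted estimate = 4562 / 1,220 = 3.73934 → 3.74.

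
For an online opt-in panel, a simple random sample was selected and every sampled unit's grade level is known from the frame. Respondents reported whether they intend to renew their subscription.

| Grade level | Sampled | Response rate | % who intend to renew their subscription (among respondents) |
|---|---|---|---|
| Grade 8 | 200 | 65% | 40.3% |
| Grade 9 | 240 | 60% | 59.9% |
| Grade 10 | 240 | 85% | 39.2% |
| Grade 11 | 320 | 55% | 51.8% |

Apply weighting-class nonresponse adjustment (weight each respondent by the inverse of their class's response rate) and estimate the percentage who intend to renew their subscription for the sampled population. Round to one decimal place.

Each respondent's weight = sampled/responded in their class; summing within a class gives n_sampled, so:
  Grade 8: 200 × 40.3 = 8060
  Grade 9: 240 × 59.9 = 14,376
  Grade 10: 240 × 39.2 = 9408
  Grade 11: 320 × 51.8 = 16,576
Adjusted estimate = 48,420 / 1,000 = 48.42 → 48.4%.

48.4%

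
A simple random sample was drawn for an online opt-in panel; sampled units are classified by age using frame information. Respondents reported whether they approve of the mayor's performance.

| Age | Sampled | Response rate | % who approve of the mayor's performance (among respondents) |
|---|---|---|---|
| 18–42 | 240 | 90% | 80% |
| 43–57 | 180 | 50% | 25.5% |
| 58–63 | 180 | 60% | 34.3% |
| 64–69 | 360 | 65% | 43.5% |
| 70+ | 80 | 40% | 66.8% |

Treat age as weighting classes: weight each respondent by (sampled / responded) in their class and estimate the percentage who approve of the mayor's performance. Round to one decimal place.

Weighting each respondent by the inverse class response rate inflates each class back to its sampled size, so the class weight is n_sampled:
  18–42: 240 × 80 = 19,200
  43–57: 180 × 25.5 = 4590
  58–63: 180 × 34.3 = 6174
  64–69: 360 × 43.5 = 15,660
  70+: 80 × 66.8 = 5344
Adjusted estimate = 50,968 / 1,040 = 49.0077 → 49.0%.

49.0%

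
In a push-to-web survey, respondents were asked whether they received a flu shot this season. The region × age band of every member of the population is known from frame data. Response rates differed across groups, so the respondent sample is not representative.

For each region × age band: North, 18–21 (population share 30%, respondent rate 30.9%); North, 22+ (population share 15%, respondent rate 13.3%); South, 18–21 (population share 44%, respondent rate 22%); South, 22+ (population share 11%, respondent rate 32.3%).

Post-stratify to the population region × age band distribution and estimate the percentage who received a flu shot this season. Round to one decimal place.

24.5%

Weight each group's respondent value by its population share:
  North, 18–21: 0.3 × 30.9 = 9.27
  North, 22+: 0.15 × 13.3 = 1.995
  South, 18–21: 0.44 × 22 = 9.68
  South, 22+: 0.11 × 32.3 = 3.553
Post-stratified estimate = 24.498 → 24.5%.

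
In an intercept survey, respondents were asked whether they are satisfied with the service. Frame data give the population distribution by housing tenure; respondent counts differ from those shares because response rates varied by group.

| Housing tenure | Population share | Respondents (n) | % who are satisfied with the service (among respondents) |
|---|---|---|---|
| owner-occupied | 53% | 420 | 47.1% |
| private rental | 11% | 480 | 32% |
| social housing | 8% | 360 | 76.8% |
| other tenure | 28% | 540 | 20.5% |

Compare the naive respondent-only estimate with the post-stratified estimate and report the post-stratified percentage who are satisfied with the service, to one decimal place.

40.4%

Unadjusted (pooled respondent) estimate weights by respondent counts:
  (420/1800)×47.1 + (480/1800)×32 + (360/1800)×76.8 + (540/1800)×20.5 = 41.0333%
Post-stratified estimate weights by population shares:
  0.53×47.1 + 0.11×32 + 0.08×76.8 + 0.28×20.5 = 40.367%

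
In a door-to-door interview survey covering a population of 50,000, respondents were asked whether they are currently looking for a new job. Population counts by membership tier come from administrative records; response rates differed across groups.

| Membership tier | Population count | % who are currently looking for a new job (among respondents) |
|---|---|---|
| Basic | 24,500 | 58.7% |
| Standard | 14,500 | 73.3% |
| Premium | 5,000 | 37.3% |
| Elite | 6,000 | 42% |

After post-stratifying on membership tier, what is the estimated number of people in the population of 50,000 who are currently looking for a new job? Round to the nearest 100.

Estimated count per cell = population count × respondent percentage:
  Basic: 24,500 × 58.7% = 14381.5
  Standard: 14,500 × 73.3% = 10628.5
  Premium: 5,000 × 37.3% = 1865
  Elite: 6,000 × 42% = 2520
Estimated total = 29,395 → 29,400.

29,400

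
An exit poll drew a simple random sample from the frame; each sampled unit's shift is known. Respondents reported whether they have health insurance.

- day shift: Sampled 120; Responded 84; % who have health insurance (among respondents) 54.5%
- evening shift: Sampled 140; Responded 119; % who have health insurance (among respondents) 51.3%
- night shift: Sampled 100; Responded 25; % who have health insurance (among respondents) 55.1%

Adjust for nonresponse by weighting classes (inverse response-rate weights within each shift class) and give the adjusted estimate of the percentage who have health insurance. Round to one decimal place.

Response rates by class: day shift 84/120 = 70%, evening shift 119/140 = 85%, night shift 25/100 = 25%.
Weighting each respondent by the inverse class response rate inflates each class back to its sampled size, so the class weight is n_sampled:
  day shift: 120 × 54.5 = 6540
  evening shift: 140 × 51.3 = 7182
  night shift: 100 × 55.1 = 5510
Adjusted estimate = 19,232 / 360 = 53.4222 → 53.4%.

53.4%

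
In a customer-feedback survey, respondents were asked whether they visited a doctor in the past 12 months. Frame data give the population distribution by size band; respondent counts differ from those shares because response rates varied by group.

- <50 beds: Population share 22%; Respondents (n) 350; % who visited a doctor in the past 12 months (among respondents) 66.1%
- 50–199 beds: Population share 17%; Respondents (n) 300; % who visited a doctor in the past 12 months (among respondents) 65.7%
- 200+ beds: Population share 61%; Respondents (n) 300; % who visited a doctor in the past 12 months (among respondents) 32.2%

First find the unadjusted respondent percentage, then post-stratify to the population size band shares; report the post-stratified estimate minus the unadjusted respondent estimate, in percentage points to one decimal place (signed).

-9.9 percentage points

Without adjustment, the pooled respondent share is:
  (350/950)×66.1 + (300/950)×65.7 + (300/950)×32.2 = 55.2684%
Post-stratifying to population shares instead:
  0.22×66.1 + 0.17×65.7 + 0.61×32.2 = 45.353%
Difference = 45.353 − 55.2684 = -9.9154 pp.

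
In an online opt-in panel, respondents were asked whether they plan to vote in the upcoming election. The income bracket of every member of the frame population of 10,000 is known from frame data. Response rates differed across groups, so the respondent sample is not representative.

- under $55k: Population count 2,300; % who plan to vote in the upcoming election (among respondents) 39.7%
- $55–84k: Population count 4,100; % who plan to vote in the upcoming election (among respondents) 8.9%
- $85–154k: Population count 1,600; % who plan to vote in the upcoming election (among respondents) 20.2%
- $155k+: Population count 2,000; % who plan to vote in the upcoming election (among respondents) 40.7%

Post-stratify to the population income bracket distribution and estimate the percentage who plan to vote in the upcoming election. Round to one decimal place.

24.2%

Weight each group's respondent value by its population share:
  under $55k: (2,300/10,000) × 39.7 = 9.131
  $55–84k: (4,100/10,000) × 8.9 = 3.649
  $85–154k: (1,600/10,000) × 20.2 = 3.232
  $155k+: (2,000/10,000) × 40.7 = 8.14
Post-stratified estimate = 24.152 → 24.2%.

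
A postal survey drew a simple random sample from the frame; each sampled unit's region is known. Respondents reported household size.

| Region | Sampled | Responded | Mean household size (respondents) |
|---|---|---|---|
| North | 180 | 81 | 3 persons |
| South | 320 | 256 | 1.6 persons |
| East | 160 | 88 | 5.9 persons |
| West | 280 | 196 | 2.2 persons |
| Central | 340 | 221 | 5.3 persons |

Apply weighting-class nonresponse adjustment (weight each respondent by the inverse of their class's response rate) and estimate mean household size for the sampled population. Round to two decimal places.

3.45

Response rates by class: North 81/180 = 45%, South 256/320 = 80%, East 88/160 = 55%, West 196/280 = 70%, Central 221/340 = 65%.
Weighting each respondent by the inverse class response rate inflates each class back to its sampled size, so the class weight is n_sampled:
  North: 180 × 3 = 540
  South: 320 × 1.6 = 512
  East: 160 × 5.9 = 944
  West: 280 × 2.2 = 616
  Central: 340 × 5.3 = 1802
Adjusted estimate = 4414 / 1,280 = 3.44844 → 3.45.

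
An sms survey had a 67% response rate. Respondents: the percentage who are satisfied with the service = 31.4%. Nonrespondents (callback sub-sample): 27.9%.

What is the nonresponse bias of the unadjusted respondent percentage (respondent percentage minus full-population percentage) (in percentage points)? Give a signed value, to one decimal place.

+1.2 percentage points

Nonresponse fraction = 1 − 0.67 = 0.33.
Bias = (nonresponse fraction) × (respondent percentage − nonrespondent percentage)
     = 0.33 × (31.4 − 27.9) = 0.33 × 3.5 = 1.155.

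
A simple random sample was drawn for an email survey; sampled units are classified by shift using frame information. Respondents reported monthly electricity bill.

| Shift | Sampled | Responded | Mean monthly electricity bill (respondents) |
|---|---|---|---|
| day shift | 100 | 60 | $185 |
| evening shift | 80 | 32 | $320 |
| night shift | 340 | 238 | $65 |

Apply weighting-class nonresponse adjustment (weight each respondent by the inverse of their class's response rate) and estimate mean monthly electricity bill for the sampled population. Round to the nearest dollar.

$127

Response rates by class: day shift 60/100 = 60%, evening shift 32/80 = 40%, night shift 238/340 = 70%.
Each respondent's weight = sampled/responded in their class; summing within a class gives n_sampled, so:
  day shift: 100 × 185 = 18,500
  evening shift: 80 × 320 = 25,600
  night shift: 340 × 65 = 22,100
Adjusted estimate = 66,200 / 520 = 127.308 → $127.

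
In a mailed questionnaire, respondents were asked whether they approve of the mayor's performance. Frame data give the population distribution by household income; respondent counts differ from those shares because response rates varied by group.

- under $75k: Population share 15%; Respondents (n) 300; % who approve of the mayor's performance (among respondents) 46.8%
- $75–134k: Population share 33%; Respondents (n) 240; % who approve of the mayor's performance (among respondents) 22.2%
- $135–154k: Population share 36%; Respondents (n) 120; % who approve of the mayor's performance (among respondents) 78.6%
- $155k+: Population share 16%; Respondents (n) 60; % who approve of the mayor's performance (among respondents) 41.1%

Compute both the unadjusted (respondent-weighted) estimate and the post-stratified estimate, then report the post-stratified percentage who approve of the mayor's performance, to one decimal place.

Without adjustment, the pooled respondent share is:
  (300/720)×46.8 + (240/720)×22.2 + (120/720)×78.6 + (60/720)×41.1 = 43.425%
Post-stratified estimate weights by population shares:
  0.15×46.8 + 0.33×22.2 + 0.36×78.6 + 0.16×41.1 = 49.218%

49.2%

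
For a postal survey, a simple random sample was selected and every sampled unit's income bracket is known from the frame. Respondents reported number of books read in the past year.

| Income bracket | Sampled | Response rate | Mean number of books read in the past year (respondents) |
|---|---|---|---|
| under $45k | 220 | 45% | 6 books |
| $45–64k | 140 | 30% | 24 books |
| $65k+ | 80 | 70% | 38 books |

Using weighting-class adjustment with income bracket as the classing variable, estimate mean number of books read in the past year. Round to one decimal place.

17.5

With weight = n_sampled/n_responded per class, the weighted class total is n_sampled:
  under $45k: 220 × 6 = 1320
  $45–64k: 140 × 24 = 3360
  $65k+: 80 × 38 = 3040
Adjusted estimate = 7720 / 440 = 17.5455 → 17.5.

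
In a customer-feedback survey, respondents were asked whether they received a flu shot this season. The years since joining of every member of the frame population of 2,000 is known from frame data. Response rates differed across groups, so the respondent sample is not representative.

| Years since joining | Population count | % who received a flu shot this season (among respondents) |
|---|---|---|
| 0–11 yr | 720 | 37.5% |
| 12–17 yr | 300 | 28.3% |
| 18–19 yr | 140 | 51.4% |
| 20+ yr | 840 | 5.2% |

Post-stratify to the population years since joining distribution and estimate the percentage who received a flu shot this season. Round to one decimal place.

23.5%

Each cell contributes population-share × respondent value:
  0–11 yr: (720/2,000) × 37.5 = 13.5
  12–17 yr: (300/2,000) × 28.3 = 4.245
  18–19 yr: (140/2,000) × 51.4 = 3.598
  20+ yr: (840/2,000) × 5.2 = 2.184
Post-stratified estimate = 23.527 → 23.5%.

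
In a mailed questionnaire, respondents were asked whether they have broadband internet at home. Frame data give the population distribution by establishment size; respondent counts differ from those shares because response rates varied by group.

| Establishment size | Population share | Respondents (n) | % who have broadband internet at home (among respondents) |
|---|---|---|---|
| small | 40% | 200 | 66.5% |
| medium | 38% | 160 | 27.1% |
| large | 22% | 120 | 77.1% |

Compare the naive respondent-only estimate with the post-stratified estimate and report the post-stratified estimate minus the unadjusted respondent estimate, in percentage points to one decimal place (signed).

-2.2 percentage points

Unadjusted (pooled respondent) estimate weights by respondent counts:
  (200/480)×66.5 + (160/480)×27.1 + (120/480)×77.1 = 56.0167%
Post-stratifying to population shares instead:
  0.4×66.5 + 0.38×27.1 + 0.22×77.1 = 53.86%
Difference = 53.86 − 56.0167 = -2.1567 pp.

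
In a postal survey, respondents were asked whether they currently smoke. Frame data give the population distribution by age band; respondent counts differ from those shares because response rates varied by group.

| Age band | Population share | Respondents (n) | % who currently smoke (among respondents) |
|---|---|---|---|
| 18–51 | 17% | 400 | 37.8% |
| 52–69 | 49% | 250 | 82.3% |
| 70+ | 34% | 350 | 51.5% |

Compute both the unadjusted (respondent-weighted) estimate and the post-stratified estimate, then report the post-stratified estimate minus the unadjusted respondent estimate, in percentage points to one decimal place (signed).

+10.5 percentage points

Without adjustment, the pooled respondent share is:
  (400/1000)×37.8 + (250/1000)×82.3 + (350/1000)×51.5 = 53.72%
Reweighting by population age band shares:
  0.17×37.8 + 0.49×82.3 + 0.34×51.5 = 64.263%
Difference = 64.263 − 53.72 = 10.543 pp.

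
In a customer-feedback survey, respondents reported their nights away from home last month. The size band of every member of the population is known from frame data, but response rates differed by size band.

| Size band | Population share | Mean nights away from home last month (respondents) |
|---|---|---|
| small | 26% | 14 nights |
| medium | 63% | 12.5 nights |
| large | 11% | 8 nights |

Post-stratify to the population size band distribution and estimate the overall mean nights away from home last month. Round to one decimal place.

Post-stratification weights by population share, not respondent share:
  small: 0.26 × 14 = 3.64
  medium: 0.63 × 12.5 = 7.875
  large: 0.11 × 8 = 0.88
Post-stratified estimate = 12.395 → 12.4.

12.4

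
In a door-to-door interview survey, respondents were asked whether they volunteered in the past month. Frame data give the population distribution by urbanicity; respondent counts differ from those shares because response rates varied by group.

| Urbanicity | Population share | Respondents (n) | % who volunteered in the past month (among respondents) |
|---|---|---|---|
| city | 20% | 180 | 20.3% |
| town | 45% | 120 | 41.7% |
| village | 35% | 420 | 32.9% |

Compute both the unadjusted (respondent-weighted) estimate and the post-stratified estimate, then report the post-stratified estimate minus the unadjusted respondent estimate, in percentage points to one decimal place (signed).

Naive respondent-only estimate (weights = respondent counts):
  (180/720)×20.3 + (120/720)×41.7 + (420/720)×32.9 = 31.2167%
Post-stratifying to population shares instead:
  0.2×20.3 + 0.45×41.7 + 0.35×32.9 = 34.34%
Difference = 34.34 − 31.2167 = 3.1233 pp.

+3.1 percentage points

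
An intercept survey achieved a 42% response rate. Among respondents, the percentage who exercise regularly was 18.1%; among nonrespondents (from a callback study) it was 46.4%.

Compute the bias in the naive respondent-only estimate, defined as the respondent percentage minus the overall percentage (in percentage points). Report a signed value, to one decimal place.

-16.4 percentage points

Nonresponse fraction = 1 − 0.42 = 0.58.
Bias = (nonresponse fraction) × (respondent percentage − nonrespondent percentage)
     = 0.58 × (18.1 − 46.4) = 0.58 × -28.3 = -16.414.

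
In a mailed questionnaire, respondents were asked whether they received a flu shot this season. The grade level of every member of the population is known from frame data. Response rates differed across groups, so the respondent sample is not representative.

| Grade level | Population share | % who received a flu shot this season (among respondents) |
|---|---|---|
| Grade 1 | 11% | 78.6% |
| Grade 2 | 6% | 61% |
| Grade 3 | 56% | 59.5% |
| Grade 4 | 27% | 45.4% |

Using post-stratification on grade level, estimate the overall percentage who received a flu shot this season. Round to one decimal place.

57.9%

Reweight to the known grade level distribution:
  Grade 1: 0.11 × 78.6 = 8.646
  Grade 2: 0.06 × 61 = 3.66
  Grade 3: 0.56 × 59.5 = 33.32
  Grade 4: 0.27 × 45.4 = 12.258
Post-stratified estimate = 57.884 → 57.9%.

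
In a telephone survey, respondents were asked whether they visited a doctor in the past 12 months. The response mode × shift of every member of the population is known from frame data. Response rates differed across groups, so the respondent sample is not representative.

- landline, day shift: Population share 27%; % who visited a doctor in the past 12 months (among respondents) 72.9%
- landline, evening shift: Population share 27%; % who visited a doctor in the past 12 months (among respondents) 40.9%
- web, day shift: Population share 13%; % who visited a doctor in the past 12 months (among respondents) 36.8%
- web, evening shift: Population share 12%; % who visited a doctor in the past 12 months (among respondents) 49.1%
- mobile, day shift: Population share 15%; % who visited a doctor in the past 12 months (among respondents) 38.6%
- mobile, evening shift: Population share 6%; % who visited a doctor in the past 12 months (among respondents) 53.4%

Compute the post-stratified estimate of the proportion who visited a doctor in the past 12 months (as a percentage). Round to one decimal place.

Reweight to the known response mode × shift distribution:
  landline, day shift: 0.27 × 72.9 = 19.683
  landline, evening shift: 0.27 × 40.9 = 11.043
  web, day shift: 0.13 × 36.8 = 4.784
  web, evening shift: 0.12 × 49.1 = 5.892
  mobile, day shift: 0.15 × 38.6 = 5.79
  mobile, evening shift: 0.06 × 53.4 = 3.204
Post-stratified estimate = 50.396 → 50.4%.

50.4%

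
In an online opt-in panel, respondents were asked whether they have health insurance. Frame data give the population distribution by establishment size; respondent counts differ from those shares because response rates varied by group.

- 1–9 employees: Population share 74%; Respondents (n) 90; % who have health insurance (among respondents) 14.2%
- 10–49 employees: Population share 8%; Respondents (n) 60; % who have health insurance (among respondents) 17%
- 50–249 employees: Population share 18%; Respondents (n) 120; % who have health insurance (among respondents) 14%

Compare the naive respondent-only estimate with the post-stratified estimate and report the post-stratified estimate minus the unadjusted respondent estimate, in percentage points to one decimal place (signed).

-0.3 percentage points

Without adjustment, the pooled respondent share is:
  (90/270)×14.2 + (60/270)×17 + (120/270)×14 = 14.7333%
Post-stratifying to population shares instead:
  0.74×14.2 + 0.08×17 + 0.18×14 = 14.388%
Difference = 14.388 − 14.7333 = -0.3453 pp.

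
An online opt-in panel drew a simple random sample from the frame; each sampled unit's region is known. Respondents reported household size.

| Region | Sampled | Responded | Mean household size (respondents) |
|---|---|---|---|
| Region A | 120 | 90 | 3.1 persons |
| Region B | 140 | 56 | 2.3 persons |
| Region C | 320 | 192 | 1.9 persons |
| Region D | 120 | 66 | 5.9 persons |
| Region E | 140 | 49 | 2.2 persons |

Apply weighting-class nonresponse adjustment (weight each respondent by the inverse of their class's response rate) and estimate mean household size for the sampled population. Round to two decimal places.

Response rates by class: Region A 90/120 = 75%, Region B 56/140 = 40%, Region C 192/320 = 60%, Region D 66/120 = 55%, Region E 49/140 = 35%.
With weight = n_sampled/n_responded per class, the weighted class total is n_sampled:
  Region A: 120 × 3.1 = 372
  Region B: 140 × 2.3 = 322
  Region C: 320 × 1.9 = 608
  Region D: 120 × 5.9 = 708
  Region E: 140 × 2.2 = 308
Adjusted estimate = 2318 / 840 = 2.75952 → 2.76.

2.76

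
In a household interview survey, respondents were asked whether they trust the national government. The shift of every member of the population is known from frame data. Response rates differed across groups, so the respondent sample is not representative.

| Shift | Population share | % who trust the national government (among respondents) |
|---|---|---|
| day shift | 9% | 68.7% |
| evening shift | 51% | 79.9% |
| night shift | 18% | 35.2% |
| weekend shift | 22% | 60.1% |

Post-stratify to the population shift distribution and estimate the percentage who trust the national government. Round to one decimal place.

66.5%

Post-stratification weights by population share, not respondent share:
  day shift: 0.09 × 68.7 = 6.183
  evening shift: 0.51 × 79.9 = 40.749
  night shift: 0.18 × 35.2 = 6.336
  weekend shift: 0.22 × 60.1 = 13.222
Post-stratified estimate = 66.49 → 66.5%.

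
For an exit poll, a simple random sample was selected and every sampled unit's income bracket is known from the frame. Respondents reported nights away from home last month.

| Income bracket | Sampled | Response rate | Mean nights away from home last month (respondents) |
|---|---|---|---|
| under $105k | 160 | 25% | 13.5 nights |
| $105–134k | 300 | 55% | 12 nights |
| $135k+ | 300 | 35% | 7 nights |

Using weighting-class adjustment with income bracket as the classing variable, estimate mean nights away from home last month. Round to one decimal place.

Each respondent's weight = sampled/responded in their class; summing within a class gives n_sampled, so:
  under $105k: 160 × 13.5 = 2160
  $105–134k: 300 × 12 = 3600
  $135k+: 300 × 7 = 2100
Adjusted estimate = 7860 / 760 = 10.3421 → 10.3.

10.3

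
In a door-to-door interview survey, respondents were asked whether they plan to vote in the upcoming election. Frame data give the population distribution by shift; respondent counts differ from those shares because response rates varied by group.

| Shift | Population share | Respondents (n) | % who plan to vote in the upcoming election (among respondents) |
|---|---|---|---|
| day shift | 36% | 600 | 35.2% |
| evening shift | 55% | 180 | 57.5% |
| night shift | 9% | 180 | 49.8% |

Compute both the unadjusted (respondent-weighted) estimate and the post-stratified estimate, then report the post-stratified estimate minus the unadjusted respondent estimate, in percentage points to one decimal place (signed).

+6.7 percentage points

Unadjusted (pooled respondent) estimate weights by respondent counts:
  (600/960)×35.2 + (180/960)×57.5 + (180/960)×49.8 = 42.1187%
Post-stratified estimate weights by population shares:
  0.36×35.2 + 0.55×57.5 + 0.09×49.8 = 48.779%
Difference = 48.779 − 42.1187 = 6.6603 pp.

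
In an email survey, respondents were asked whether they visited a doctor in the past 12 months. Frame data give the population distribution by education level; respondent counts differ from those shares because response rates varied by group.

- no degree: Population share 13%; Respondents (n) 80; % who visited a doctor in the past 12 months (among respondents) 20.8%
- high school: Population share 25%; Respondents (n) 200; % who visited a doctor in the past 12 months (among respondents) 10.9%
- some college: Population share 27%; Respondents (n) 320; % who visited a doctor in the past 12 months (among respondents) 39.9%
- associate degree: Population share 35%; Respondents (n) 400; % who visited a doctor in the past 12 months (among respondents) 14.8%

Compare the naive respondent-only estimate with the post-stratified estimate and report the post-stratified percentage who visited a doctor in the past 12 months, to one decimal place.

21.4%

Without adjustment, the pooled respondent share is:
  (80/1000)×20.8 + (200/1000)×10.9 + (320/1000)×39.9 + (400/1000)×14.8 = 22.532%
Post-stratified estimate weights by population shares:
  0.13×20.8 + 0.25×10.9 + 0.27×39.9 + 0.35×14.8 = 21.382%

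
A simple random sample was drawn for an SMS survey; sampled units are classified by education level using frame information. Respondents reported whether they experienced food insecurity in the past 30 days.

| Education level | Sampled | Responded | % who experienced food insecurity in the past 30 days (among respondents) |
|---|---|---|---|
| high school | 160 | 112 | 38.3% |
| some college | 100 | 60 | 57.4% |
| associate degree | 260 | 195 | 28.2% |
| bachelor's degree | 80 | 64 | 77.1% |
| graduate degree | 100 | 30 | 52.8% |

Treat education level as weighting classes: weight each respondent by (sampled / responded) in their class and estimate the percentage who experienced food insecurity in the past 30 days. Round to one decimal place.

Response rates by class: high school 112/160 = 70%, some college 60/100 = 60%, associate degree 195/260 = 75%, bachelor's degree 64/80 = 80%, graduate degree 30/100 = 30%.
Weighting each respondent by the inverse class response rate inflates each class back to its sampled size, so the class weight is n_sampled:
  high school: 160 × 38.3 = 6128
  some college: 100 × 57.4 = 5740
  associate degree: 260 × 28.2 = 7332
  bachelor's degree: 80 × 77.1 = 6168
  graduate degree: 100 × 52.8 = 5280
Adjusted estimate = 30,648 / 700 = 43.7829 → 43.8%.

43.8%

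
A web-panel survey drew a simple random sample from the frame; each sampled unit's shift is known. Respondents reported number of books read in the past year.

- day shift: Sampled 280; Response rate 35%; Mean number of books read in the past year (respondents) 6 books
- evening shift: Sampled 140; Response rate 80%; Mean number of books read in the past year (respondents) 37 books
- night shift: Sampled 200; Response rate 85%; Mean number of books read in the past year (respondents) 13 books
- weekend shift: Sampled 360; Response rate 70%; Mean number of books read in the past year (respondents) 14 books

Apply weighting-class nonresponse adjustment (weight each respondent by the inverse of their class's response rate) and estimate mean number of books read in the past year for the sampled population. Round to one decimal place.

14.8

With weight = n_sampled/n_responded per class, the weighted class total is n_sampled:
  day shift: 280 × 6 = 1680
  evening shift: 140 × 37 = 5180
  night shift: 200 × 13 = 2600
  weekend shift: 360 × 14 = 5040
Adjusted estimate = 14,500 / 980 = 14.7959 → 14.8.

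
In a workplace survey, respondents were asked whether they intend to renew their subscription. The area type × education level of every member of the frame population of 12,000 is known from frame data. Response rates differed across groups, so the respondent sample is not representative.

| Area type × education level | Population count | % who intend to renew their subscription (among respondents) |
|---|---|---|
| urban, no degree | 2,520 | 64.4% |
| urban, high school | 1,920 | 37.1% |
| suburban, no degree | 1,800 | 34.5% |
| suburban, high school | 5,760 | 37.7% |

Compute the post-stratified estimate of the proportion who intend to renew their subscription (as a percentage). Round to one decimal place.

Post-stratification weights by population share, not respondent share:
  urban, no degree: (2,520/12,000) × 64.4 = 13.524
  urban, high school: (1,920/12,000) × 37.1 = 5.936
  suburban, no degree: (1,800/12,000) × 34.5 = 5.175
  suburban, high school: (5,760/12,000) × 37.7 = 18.096
Post-stratified estimate = 42.731 → 42.7%.

42.7%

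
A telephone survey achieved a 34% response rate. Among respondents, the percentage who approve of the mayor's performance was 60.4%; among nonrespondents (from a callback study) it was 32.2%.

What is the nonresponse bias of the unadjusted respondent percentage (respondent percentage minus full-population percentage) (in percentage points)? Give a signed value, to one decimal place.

+18.6 percentage points

Nonresponse fraction = 1 − 0.34 = 0.66.
Bias = (nonresponse fraction) × (respondent percentage − nonrespondent percentage)
     = 0.66 × (60.4 − 32.2) = 0.66 × 28.2 = 18.612.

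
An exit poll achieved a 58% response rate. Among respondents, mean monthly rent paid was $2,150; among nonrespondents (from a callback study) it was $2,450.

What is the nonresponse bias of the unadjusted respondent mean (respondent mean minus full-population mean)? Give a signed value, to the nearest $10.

-$130

Nonresponse fraction = 1 − 0.58 = 0.42.
Bias = (nonresponse fraction) × (respondent mean − nonrespondent mean)
     = 0.42 × (2150 − 2450) = 0.42 × -300 = -126.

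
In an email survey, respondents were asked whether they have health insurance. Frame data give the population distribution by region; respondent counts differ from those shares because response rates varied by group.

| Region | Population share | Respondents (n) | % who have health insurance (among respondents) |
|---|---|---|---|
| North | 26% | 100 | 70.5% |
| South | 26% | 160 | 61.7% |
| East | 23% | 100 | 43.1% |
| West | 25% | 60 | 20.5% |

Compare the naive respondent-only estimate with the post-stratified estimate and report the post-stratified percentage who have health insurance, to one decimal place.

49.4%

Unadjusted (pooled respondent) estimate weights by respondent counts:
  (100/420)×70.5 + (160/420)×61.7 + (100/420)×43.1 + (60/420)×20.5 = 53.481%
Reweighting by population region shares:
  0.26×70.5 + 0.26×61.7 + 0.23×43.1 + 0.25×20.5 = 49.41%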